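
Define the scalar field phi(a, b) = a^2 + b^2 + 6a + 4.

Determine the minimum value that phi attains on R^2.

phi(a,b) separates as P(a) + Q(b) + 4, so its minimum is min P + min Q + 4.
P'(a) = 2a + 6 vanishes at a ∈ {-3}; Q'(b) = 2b vanishes at b ∈ {0}.
Local minima of P (where P''>0): P(-3)=-9. Local minima of Q: Q(0)=0.
So the global minimum of phi is P(-3) + Q(0) + 4 = -9 + 0 + 4 = -5, attained at (-3, 0).

-5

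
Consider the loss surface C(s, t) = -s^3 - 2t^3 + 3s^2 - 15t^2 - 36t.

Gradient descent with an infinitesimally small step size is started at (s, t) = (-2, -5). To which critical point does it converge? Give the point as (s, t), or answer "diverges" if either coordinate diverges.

(0, -3)

C is separable, so gradient descent decouples: s follows -∂C/∂s, t follows -∂C/∂t.
∂C/∂s = -3s(s - 2); at s=-2 this is -24, so s increases.
∂C/∂t = -6(t + 2)(t + 3); at t=-5 this is -36, so t increases.
s converges to its nearest critical value 0 (a local min of the s-part); t converges to -3. The iterate converges to (0, -3).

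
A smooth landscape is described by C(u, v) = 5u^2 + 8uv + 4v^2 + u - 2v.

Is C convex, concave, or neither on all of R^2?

C is quadratic, so its Hessian is the constant matrix H = [[10, 8], [8, 8]].
det(H) = 16, tr(H) = 18.
det(H) > 0 and tr(H) > 0, so H is positive definite everywhere: convex.

convex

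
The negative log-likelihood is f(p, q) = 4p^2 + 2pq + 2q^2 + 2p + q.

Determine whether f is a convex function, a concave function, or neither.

convex

f is quadratic, so its Hessian is the constant matrix H = [[8, 2], [2, 4]].
det(H) = 28, tr(H) = 12.
det(H) > 0 and tr(H) > 0, so H is positive definite everywhere: convex.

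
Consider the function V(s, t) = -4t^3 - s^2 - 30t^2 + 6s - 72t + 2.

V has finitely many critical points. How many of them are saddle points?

V separates as a function of s plus a function of t, so ∇V=0 decouples.
∂V/∂s = -2(s - 3) = 0 at s ∈ {3}; ∂V/∂t = -12(t + 2)(t + 3) = 0 at t ∈ {-3, -2}.
The Hessian is diagonal: diag(V_ss, V_tt). Second derivatives: V_ss(3)=-2; V_tt(-3)=12, V_tt(-2)=-12.
Saddle points occur where the two diagonal entries have opposite signs: (3, -3). Count: 1.

1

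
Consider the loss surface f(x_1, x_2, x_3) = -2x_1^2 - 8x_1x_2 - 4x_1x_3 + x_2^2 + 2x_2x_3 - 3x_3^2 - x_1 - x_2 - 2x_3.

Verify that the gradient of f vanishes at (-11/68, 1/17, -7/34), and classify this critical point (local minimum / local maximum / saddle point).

∇f = (-4x_1 - 8x_2 - 4x_3 - 1, -8x_1 + 2x_2 + 2x_3 - 1, -4x_1 + 2x_2 - 6x_3 - 2); substituting (-11/68, 1/17, -7/34) gives ∇f = (0, 0, 0), so (-11/68, 1/17, -7/34) is indeed a critical point.
The Hessian is constant: H = [[-4, -8, -4], [-8, 2, 2], [-4, 2, -6]].
Leading principal minors: Δ₁ = -4, Δ₂ = -72, Δ₃ = 544.
The minors fit neither the all-positive nor the alternating-sign pattern, so H is indefinite: a saddle point.

saddle point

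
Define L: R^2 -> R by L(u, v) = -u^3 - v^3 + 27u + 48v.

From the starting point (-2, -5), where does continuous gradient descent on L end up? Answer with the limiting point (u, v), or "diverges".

L is separable, so gradient descent decouples: u follows -∂L/∂u, v follows -∂L/∂v.
∂L/∂u = -3(u - 3)(u + 3); at u=-2 this is 15, so u decreases.
∂L/∂v = -3(v - 4)(v + 4); at v=-5 this is -27, so v increases.
u converges to its nearest critical value -3 (a local min of the u-part); v converges to -4. The iterate converges to (-3, -4).

(-3, -4)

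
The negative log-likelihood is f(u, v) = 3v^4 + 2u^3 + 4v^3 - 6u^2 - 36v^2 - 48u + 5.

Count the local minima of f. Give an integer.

2

f separates as a function of u plus a function of v, so ∇f=0 decouples.
∂f/∂u = 6(u - 4)(u + 2) = 0 at u ∈ {-2, 4}; ∂f/∂v = 12v(v - 2)(v + 3) = 0 at v ∈ {-3, 0, 2}.
The Hessian is diagonal: diag(f_uu, f_vv). Second derivatives: f_uu(-2)=-36, f_uu(4)=36; f_vv(-3)=180, f_vv(0)=-72, f_vv(2)=120.
Local minima occur where both diagonal entries positive: (4, -3), (4, 2). Count: 2.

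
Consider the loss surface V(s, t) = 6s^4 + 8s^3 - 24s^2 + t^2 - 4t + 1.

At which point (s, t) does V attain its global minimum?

V(s,t) separates as P(s) + Q(t) + 1, so its minimum is min P + min Q + 1.
P'(s) = 24s(s - 1)(s + 2) vanishes at s ∈ {-2, 0, 1}; Q'(t) = 2(t - 2) vanishes at t ∈ {2}.
Local minima of P (where P''>0): P(-2)=-64, P(1)=-10. Local minima of Q: Q(2)=-4.
So the global minimum of V is P(-2) + Q(2) + 1 = -64 − 4 + 1 = -67, attained at (-2, 2).

(-2, 2)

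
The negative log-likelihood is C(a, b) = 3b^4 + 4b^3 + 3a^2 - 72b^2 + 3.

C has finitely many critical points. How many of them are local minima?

C separates as a function of a plus a function of b, so ∇C=0 decouples.
∂C/∂a = 6a = 0 at a ∈ {0}; ∂C/∂b = 12b(b - 3)(b + 4) = 0 at b ∈ {-4, 0, 3}.
The Hessian is diagonal: diag(C_aa, C_bb). Second derivatives: C_aa(0)=6; C_bb(-4)=336, C_bb(0)=-144, C_bb(3)=252.
Local minima occur where both diagonal entries positive: (0, -4), (0, 3). Count: 2.

2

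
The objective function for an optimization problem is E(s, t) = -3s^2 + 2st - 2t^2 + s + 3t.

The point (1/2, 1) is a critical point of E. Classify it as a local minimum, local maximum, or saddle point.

The Hessian of E is constant: H = [[-6, 2], [2, -4]].
det(H) = (-6)·(-4) − 2² = 20.
det(H) > 0 and tr(H) = -10 < 0, so H is negative definite and the point is a local maximum.

local maximum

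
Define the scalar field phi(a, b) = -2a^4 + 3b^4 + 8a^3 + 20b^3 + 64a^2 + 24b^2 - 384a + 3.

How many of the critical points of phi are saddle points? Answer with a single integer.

5

phi separates as a function of a plus a function of b, so ∇phi=0 decouples.
∂phi/∂a = -8(a - 4)(a - 3)(a + 4) = 0 at a ∈ {-4, 3, 4}; ∂phi/∂b = 12b(b + 1)(b + 4) = 0 at b ∈ {-4, -1, 0}.
The Hessian is diagonal: diag(phi_aa, phi_bb). Second derivatives: phi_aa(-4)=-448, phi_aa(3)=56, phi_aa(4)=-64; phi_bb(-4)=144, phi_bb(-1)=-36, phi_bb(0)=48.
Saddle points occur where the two diagonal entries have opposite signs: (-4, -4), (-4, 0), (3, -1), (4, -4), (4, 0). Count: 5.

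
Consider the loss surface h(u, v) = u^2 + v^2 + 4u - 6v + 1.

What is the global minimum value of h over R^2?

-12

h(u,v) separates as P(u) + Q(v) + 1, so its minimum is min P + min Q + 1.
P'(u) = 2u + 4 vanishes at u ∈ {-2}; Q'(v) = 2v - 6 vanishes at v ∈ {3}.
Local minima of P (where P''>0): P(-2)=-4. Local minima of Q: Q(3)=-9.
So the global minimum of h is P(-2) + Q(3) + 1 = -4 − 9 + 1 = -12, attained at (-2, 3).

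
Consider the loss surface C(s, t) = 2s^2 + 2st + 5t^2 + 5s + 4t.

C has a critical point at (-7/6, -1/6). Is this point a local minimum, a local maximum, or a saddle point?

The Hessian of C is constant: H = [[4, 2], [2, 10]].
det(H) = 4·10 − 2² = 36.
det(H) > 0 and tr(H) = 14 > 0, so H is positive definite and the point is a local minimum.

local minimum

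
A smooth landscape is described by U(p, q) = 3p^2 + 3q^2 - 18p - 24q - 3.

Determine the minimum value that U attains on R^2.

-78

U(p,q) separates as A(p) + B(q) − 3, so its minimum is min A + min B − 3.
A'(p) = 6p - 18 vanishes at p ∈ {3}; B'(q) = 6q - 24 vanishes at q ∈ {4}.
Local minima of A (where A''>0): A(3)=-27. Local minima of B: B(4)=-48.
So the global minimum of U is A(3) + B(4) − 3 = -27 − 48 − 3 = -78, attained at (3, 4).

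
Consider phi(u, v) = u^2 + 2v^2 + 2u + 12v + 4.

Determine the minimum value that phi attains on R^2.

phi(u,v) separates as P(u) + Q(v) + 4, so its minimum is min P + min Q + 4.
P'(u) = 2u + 2 vanishes at u ∈ {-1}; Q'(v) = 4v + 12 vanishes at v ∈ {-3}.
Local minima of P (where P''>0): P(-1)=-1. Local minima of Q: Q(-3)=-18.
So the global minimum of phi is P(-1) + Q(-3) + 4 = -1 − 18 + 4 = -15, attained at (-1, -3).

-15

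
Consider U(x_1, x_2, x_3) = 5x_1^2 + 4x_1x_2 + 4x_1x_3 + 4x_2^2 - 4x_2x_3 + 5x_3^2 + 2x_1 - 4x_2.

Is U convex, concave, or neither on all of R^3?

U is quadratic, so its Hessian is the constant matrix H = [[10, 4, 4], [4, 8, -4], [4, -4, 10]].
Leading principal minors: 10, 64, 224.
All positive ⇒ H ≻ 0 ⇒ convex.

convex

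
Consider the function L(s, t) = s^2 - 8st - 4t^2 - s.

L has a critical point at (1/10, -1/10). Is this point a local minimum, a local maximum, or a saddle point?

The Hessian of L is constant: H = [[2, -8], [-8, -8]].
det(H) = 2·(-8) − (-8)² = -80.
Since det(H) < 0, H is indefinite and the critical point is a saddle point.

saddle point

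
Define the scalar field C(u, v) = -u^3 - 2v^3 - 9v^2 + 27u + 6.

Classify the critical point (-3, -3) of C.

local minimum

The mixed partial ∂²C/∂u∂v is 0, so the Hessian at any point is diag(C_uu, C_vv) = diag(-6u, -6(2v + 3)).
At (-3, -3): H = diag(18, 18).
Both eigenvalues are positive, so H is positive definite: a local minimum.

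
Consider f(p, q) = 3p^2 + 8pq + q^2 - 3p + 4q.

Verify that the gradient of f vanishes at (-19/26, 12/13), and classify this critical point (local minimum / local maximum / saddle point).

saddle point

∇f = (6p + 8q - 3, 8p + 2q + 4); substituting (-19/26, 12/13) gives ∇f = (0, 0), so (-19/26, 12/13) is indeed a critical point.
The Hessian of f is constant: H = [[6, 8], [8, 2]].
det(H) = 6·2 − 8² = -52.
Since det(H) < 0, H is indefinite and the critical point is a saddle point.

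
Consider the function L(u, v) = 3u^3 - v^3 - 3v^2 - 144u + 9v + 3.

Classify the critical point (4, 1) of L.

The mixed partial ∂²L/∂u∂v is 0, so the Hessian at any point is diag(L_uu, L_vv) = diag(18u, -6(v + 1)).
At (4, 1): H = diag(72, -12).
The eigenvalues have opposite signs, so H is indefinite: a saddle point.

saddle point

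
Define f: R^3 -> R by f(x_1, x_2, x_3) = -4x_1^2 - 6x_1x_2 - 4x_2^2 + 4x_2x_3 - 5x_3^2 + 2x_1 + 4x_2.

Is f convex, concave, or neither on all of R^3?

concave

f is quadratic, so its Hessian is the constant matrix H = [[-8, -6, 0], [-6, -8, 4], [0, 4, -10]].
Leading principal minors: -8, 28, -152.
Signs alternate −, +, − ⇒ H ≺ 0 ⇒ concave.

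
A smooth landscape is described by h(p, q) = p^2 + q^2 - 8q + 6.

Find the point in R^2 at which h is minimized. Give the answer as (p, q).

h(p,q) separates as A(p) + B(q) + 6, so its minimum is min A + min B + 6.
A'(p) = 2p vanishes at p ∈ {0}; B'(q) = 2q - 8 vanishes at q ∈ {4}.
Local minima of A (where A''>0): A(0)=0. Local minima of B: B(4)=-16.
So the global minimum of h is A(0) + B(4) + 6 = 0 − 16 + 6 = -10, attained at (0, 4).

(0, 4)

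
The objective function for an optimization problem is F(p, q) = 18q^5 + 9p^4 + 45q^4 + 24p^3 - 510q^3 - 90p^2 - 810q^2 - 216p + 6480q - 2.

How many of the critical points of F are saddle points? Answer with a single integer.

F separates as a function of p plus a function of q, so ∇F=0 decouples.
∂F/∂p = 36(p - 2)(p + 1)(p + 3) = 0 at p ∈ {-3, -1, 2}; ∂F/∂q = 90(q - 3)(q - 2)(q + 3)(q + 4) = 0 at q ∈ {-4, -3, 2, 3}.
The Hessian is diagonal: diag(F_pp, F_qq). Second derivatives: F_pp(-3)=360, F_pp(-1)=-216, F_pp(2)=540; F_qq(-4)=-3780, F_qq(-3)=2700, F_qq(2)=-2700, F_qq(3)=3780.
Saddle points occur where the two diagonal entries have opposite signs: (-3, -4), (-3, 2), (-1, -3), (-1, 3), (2, -4), (2, 2). Count: 6.

6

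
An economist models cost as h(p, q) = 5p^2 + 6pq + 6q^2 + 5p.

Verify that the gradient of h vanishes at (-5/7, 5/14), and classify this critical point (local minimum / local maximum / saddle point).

local minimum

∇h = (10p + 6q + 5, 6p + 12q); substituting (-5/7, 5/14) gives ∇h = (0, 0), so (-5/7, 5/14) is indeed a critical point.
The Hessian of h is constant: H = [[10, 6], [6, 12]].
det(H) = 10·12 − 6² = 84.
det(H) > 0 and tr(H) = 22 > 0, so H is positive definite and the point is a local minimum.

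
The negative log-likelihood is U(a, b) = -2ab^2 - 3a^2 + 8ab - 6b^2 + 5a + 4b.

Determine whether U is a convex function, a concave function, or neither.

neither

The term -2ab^2 is cubic, so the Hessian is not constant.
∂²U/∂b² = -4a - 12, which takes both signs as a varies (negative for sufficiently large a). A diagonal entry of the Hessian changing sign means the Hessian is neither positive- nor negative-semidefinite on all of R^2.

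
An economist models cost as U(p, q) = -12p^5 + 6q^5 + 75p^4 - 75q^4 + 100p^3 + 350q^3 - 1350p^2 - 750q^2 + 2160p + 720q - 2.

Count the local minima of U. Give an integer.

4

U separates as a function of p plus a function of q, so ∇U=0 decouples.
∂U/∂p = -60(p - 4)(p - 3)(p - 1)(p + 3) = 0 at p ∈ {-3, 1, 3, 4}; ∂U/∂q = 30(q - 4)(q - 3)(q - 2)(q - 1) = 0 at q ∈ {1, 2, 3, 4}.
The Hessian is diagonal: diag(U_pp, U_qq). Second derivatives: U_pp(-3)=10080, U_pp(1)=-1440, U_pp(3)=720, U_pp(4)=-1260; U_qq(1)=-180, U_qq(2)=60, U_qq(3)=-60, U_qq(4)=180.
Local minima occur where both diagonal entries positive: (-3, 2), (-3, 4), (3, 2), (3, 4). Count: 4.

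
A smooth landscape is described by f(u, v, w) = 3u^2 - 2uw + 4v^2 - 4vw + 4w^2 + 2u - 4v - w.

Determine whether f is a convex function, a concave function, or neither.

convex

f is quadratic, so its Hessian is the constant matrix H = [[6, 0, -2], [0, 8, -4], [-2, -4, 8]].
Leading principal minors: 6, 48, 256.
All positive ⇒ H ≻ 0 ⇒ convex.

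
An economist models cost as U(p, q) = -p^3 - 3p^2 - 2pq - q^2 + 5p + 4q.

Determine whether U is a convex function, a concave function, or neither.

The term -p^3 is cubic, so the Hessian is not constant.
∂²U/∂p² = -6p - 6, which takes both signs as p varies (negative for sufficiently large p). A diagonal entry of the Hessian changing sign means the Hessian is neither positive- nor negative-semidefinite on all of R^2.

neither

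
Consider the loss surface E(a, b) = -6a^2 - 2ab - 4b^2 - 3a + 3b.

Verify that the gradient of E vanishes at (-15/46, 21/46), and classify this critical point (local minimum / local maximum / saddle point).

∇E = (-12a - 2b - 3, -2a - 8b + 3); substituting (-15/46, 21/46) gives ∇E = (0, 0), so (-15/46, 21/46) is indeed a critical point.
The Hessian of E is constant: H = [[-12, -2], [-2, -8]].
det(H) = (-12)·(-8) − (-2)² = 92.
det(H) > 0 and tr(H) = -20 < 0, so H is negative definite and the point is a local maximum.

local maximum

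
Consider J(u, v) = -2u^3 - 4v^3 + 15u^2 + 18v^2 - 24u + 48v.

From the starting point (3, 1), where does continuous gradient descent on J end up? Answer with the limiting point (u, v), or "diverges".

J is separable, so gradient descent decouples: u follows -∂J/∂u, v follows -∂J/∂v.
∂J/∂u = -6(u - 4)(u - 1); at u=3 this is 12, so u decreases.
∂J/∂v = -12(v - 4)(v + 1); at v=1 this is 72, so v decreases.
u converges to its nearest critical value 1 (a local min of the u-part); v converges to -1. The iterate converges to (1, -1).

(1, -1)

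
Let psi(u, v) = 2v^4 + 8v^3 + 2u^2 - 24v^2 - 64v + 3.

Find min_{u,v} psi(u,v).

-125

psi(u,v) separates as P(u) + Q(v) + 3, so its minimum is min P + min Q + 3.
P'(u) = 4u vanishes at u ∈ {0}; Q'(v) = 8(v - 2)(v + 1)(v + 4) vanishes at v ∈ {-4, -1, 2}.
Local minima of P (where P''>0): P(0)=0. Local minima of Q: Q(-4)=-128, Q(2)=-128.
So the global minimum of psi is P(0) + Q(-4) + 3 = 0 − 128 + 3 = -125, attained at (0, -4).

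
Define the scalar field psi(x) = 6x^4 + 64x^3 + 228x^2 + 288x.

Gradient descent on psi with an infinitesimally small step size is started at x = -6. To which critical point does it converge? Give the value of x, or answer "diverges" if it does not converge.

psi'(x) = 24(x + 1)(x + 3)(x + 4), so psi'(-6) = -720.
Gradient descent moves in the -psi' direction, i.e. x is increasing.
The nearest critical point in that direction is x = -4, where psi'' = 72 > 0 (a local minimum). The iterate converges there.

-4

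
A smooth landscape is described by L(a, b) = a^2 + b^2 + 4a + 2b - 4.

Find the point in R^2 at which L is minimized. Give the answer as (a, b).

L(a,b) separates as P(a) + Q(b) − 4, so its minimum is min P + min Q − 4.
P'(a) = 2a + 4 vanishes at a ∈ {-2}; Q'(b) = 2b + 2 vanishes at b ∈ {-1}.
Local minima of P (where P''>0): P(-2)=-4. Local minima of Q: Q(-1)=-1.
So the global minimum of L is P(-2) + Q(-1) − 4 = -4 − 1 − 4 = -9, attained at (-2, -1).

(-2, -1)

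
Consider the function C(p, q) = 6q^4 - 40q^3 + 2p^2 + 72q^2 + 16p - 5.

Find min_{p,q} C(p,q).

-37

C(p,q) separates as A(p) + B(q) − 5, so its minimum is min A + min B − 5.
A'(p) = 4p + 16 vanishes at p ∈ {-4}; B'(q) = 24q(q - 3)(q - 2) vanishes at q ∈ {0, 2, 3}.
Local minima of A (where A''>0): A(-4)=-32. Local minima of B: B(0)=0, B(3)=54.
So the global minimum of C is A(-4) + B(0) − 5 = -32 + 0 − 5 = -37, attained at (-4, 0).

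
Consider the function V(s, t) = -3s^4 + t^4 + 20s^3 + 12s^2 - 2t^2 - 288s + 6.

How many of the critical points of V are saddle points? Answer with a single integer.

V separates as a function of s plus a function of t, so ∇V=0 decouples.
∂V/∂s = -12(s - 4)(s - 3)(s + 2) = 0 at s ∈ {-2, 3, 4}; ∂V/∂t = 4t(t - 1)(t + 1) = 0 at t ∈ {-1, 0, 1}.
The Hessian is diagonal: diag(V_ss, V_tt). Second derivatives: V_ss(-2)=-360, V_ss(3)=60, V_ss(4)=-72; V_tt(-1)=8, V_tt(0)=-4, V_tt(1)=8.
Saddle points occur where the two diagonal entries have opposite signs: (-2, -1), (-2, 1), (3, 0), (4, -1), (4, 1). Count: 5.

5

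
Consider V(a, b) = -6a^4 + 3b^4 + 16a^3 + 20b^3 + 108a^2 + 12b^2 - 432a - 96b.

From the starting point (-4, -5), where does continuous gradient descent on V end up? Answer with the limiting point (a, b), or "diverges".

diverges

V is separable, so gradient descent decouples: a follows -∂V/∂a, b follows -∂V/∂b.
∂V/∂a = -24(a - 3)(a - 2)(a + 3); at a=-4 this is 1008, so a decreases.
∂V/∂b = 12(b - 1)(b + 2)(b + 4); at b=-5 this is -216, so b increases.
The a-coordinate has no critical point in that direction and runs off to infinity.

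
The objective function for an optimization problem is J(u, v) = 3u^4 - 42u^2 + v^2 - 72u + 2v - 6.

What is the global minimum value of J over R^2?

-358

J(u,v) separates as P(u) + Q(v) − 6, so its minimum is min P + min Q − 6.
P'(u) = 12(u - 3)(u + 1)(u + 2) vanishes at u ∈ {-2, -1, 3}; Q'(v) = 2v + 2 vanishes at v ∈ {-1}.
Local minima of P (where P''>0): P(-2)=24, P(3)=-351. Local minima of Q: Q(-1)=-1.
So the global minimum of J is P(3) + Q(-1) − 6 = -351 − 1 − 6 = -358, attained at (3, -1).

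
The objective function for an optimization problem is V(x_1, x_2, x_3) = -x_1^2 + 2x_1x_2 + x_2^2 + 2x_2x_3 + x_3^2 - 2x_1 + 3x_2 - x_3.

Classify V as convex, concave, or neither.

V is quadratic, so its Hessian is the constant matrix H = [[-2, 2, 0], [2, 2, 2], [0, 2, 2]].
Leading principal minors: -2, -8, -8.
Neither pattern holds ⇒ H is indefinite ⇒ neither convex nor concave.

neither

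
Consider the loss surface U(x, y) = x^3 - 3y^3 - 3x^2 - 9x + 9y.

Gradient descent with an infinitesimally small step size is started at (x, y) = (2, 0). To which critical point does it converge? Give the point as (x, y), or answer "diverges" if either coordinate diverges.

U is separable, so gradient descent decouples: x follows -∂U/∂x, y follows -∂U/∂y.
∂U/∂x = 3(x - 3)(x + 1); at x=2 this is -9, so x increases.
∂U/∂y = -9(y - 1)(y + 1); at y=0 this is 9, so y decreases.
x converges to its nearest critical value 3 (a local min of the x-part); y converges to -1. The iterate converges to (3, -1).

(3, -1)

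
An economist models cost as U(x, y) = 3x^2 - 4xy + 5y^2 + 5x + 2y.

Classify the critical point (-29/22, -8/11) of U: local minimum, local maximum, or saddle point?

The Hessian of U is constant: H = [[6, -4], [-4, 10]].
det(H) = 6·10 − (-4)² = 44.
det(H) > 0 and tr(H) = 16 > 0, so H is positive definite and the point is a local minimum.

local minimum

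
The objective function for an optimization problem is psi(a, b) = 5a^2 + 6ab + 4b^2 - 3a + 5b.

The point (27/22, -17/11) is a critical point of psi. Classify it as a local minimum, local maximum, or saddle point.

local minimum

The Hessian of psi is constant: H = [[10, 6], [6, 8]].
det(H) = 10·8 − 6² = 44.
det(H) > 0 and tr(H) = 18 > 0, so H is positive definite and the point is a local minimum.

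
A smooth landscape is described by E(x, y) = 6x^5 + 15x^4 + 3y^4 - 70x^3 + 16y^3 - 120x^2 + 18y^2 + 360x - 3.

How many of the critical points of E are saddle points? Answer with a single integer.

6

E separates as a function of x plus a function of y, so ∇E=0 decouples.
∂E/∂x = 30(x - 2)(x - 1)(x + 2)(x + 3) = 0 at x ∈ {-3, -2, 1, 2}; ∂E/∂y = 12y(y + 1)(y + 3) = 0 at y ∈ {-3, -1, 0}.
The Hessian is diagonal: diag(E_xx, E_yy). Second derivatives: E_xx(-3)=-600, E_xx(-2)=360, E_xx(1)=-360, E_xx(2)=600; E_yy(-3)=72, E_yy(-1)=-24, E_yy(0)=36.
Saddle points occur where the two diagonal entries have opposite signs: (-3, -3), (-3, 0), (-2, -1), (1, -3), (1, 0), (2, -1). Count: 6.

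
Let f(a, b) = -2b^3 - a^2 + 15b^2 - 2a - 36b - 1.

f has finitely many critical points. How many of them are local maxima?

1

f separates as a function of a plus a function of b, so ∇f=0 decouples.
∂f/∂a = -2(a + 1) = 0 at a ∈ {-1}; ∂f/∂b = -6(b - 3)(b - 2) = 0 at b ∈ {2, 3}.
The Hessian is diagonal: diag(f_aa, f_bb). Second derivatives: f_aa(-1)=-2; f_bb(2)=6, f_bb(3)=-6.
Local maxima occur where both diagonal entries negative: (-1, 3). Count: 1.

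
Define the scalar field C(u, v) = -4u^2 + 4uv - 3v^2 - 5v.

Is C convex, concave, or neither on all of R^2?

C is quadratic, so its Hessian is the constant matrix H = [[-8, 4], [4, -6]].
det(H) = 32, tr(H) = -14.
det(H) > 0 and tr(H) < 0, so H is negative definite everywhere: concave.

concave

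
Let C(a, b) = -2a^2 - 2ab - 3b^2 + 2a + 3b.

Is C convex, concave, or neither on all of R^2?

concave

C is quadratic, so its Hessian is the constant matrix H = [[-4, -2], [-2, -6]].
det(H) = 20, tr(H) = -10.
det(H) > 0 and tr(H) < 0, so H is negative definite everywhere: concave.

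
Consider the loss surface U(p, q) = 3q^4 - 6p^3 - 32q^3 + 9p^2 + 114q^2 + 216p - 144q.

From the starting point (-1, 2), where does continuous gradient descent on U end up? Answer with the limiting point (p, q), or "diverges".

U is separable, so gradient descent decouples: p follows -∂U/∂p, q follows -∂U/∂q.
∂U/∂p = -18(p - 4)(p + 3); at p=-1 this is 180, so p decreases.
∂U/∂q = 12(q - 4)(q - 3)(q - 1); at q=2 this is 24, so q decreases.
p converges to its nearest critical value -3 (a local min of the p-part); q converges to 1. The iterate converges to (-3, 1).

(-3, 1)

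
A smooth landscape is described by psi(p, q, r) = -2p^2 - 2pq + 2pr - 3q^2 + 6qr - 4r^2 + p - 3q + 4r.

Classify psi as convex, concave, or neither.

concave

psi is quadratic, so its Hessian is the constant matrix H = [[-4, -2, 2], [-2, -6, 6], [2, 6, -8]].
Leading principal minors: -4, 20, -40.
Signs alternate −, +, − ⇒ H ≺ 0 ⇒ concave.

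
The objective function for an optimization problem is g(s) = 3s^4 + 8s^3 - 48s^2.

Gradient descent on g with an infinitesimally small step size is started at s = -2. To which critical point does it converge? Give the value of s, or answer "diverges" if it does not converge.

-4

g'(s) = 12s(s - 2)(s + 4), so g'(-2) = 192.
Gradient descent moves in the -g' direction, i.e. s is decreasing.
The nearest critical point in that direction is s = -4, where g'' = 288 > 0 (a local minimum). The iterate converges there.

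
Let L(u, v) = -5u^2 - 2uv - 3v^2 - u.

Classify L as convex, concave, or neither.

concave

L is quadratic, so its Hessian is the constant matrix H = [[-10, -2], [-2, -6]].
det(H) = 56, tr(H) = -16.
det(H) > 0 and tr(H) < 0, so H is negative definite everywhere: concave.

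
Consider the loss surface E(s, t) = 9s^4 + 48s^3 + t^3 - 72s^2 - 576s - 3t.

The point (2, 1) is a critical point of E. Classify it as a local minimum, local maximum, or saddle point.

The mixed partial ∂²E/∂s∂t is 0, so the Hessian at any point is diag(E_ss, E_tt) = diag(36(3s^2 + 8s - 4), 6t).
At (2, 1): H = diag(864, 6).
Both eigenvalues are positive, so H is positive definite: a local minimum.

local minimum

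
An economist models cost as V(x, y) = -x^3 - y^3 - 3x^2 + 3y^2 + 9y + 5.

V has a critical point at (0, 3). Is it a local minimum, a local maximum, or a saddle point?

The mixed partial ∂²V/∂x∂y is 0, so the Hessian at any point is diag(V_xx, V_yy) = diag(-6(x + 1), 6(-y + 1)).
At (0, 3): H = diag(-6, -12).
Both eigenvalues are negative, so H is negative definite: a local maximum.

local maximum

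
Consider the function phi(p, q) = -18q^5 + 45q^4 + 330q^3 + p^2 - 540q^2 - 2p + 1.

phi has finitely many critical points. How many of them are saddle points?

phi separates as a function of p plus a function of q, so ∇phi=0 decouples.
∂phi/∂p = 2(p - 1) = 0 at p ∈ {1}; ∂phi/∂q = -90q(q - 4)(q - 1)(q + 3) = 0 at q ∈ {-3, 0, 1, 4}.
The Hessian is diagonal: diag(phi_pp, phi_qq). Second derivatives: phi_pp(1)=2; phi_qq(-3)=7560, phi_qq(0)=-1080, phi_qq(1)=1080, phi_qq(4)=-7560.
Saddle points occur where the two diagonal entries have opposite signs: (1, 0), (1, 4). Count: 2.

2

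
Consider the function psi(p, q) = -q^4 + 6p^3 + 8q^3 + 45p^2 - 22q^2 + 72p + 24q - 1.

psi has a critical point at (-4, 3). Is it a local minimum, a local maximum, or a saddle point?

The mixed partial ∂²psi/∂p∂q is 0, so the Hessian at any point is diag(psi_pp, psi_qq) = diag(18(2p + 5), 4(-3q^2 + 12q - 11)).
At (-4, 3): H = diag(-54, -8).
Both eigenvalues are negative, so H is negative definite: a local maximum.

local maximum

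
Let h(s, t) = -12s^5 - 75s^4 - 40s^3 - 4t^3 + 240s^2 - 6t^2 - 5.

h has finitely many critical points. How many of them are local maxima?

h separates as a function of s plus a function of t, so ∇h=0 decouples.
∂h/∂s = -60s(s - 1)(s + 2)(s + 4) = 0 at s ∈ {-4, -2, 0, 1}; ∂h/∂t = -12t(t + 1) = 0 at t ∈ {-1, 0}.
The Hessian is diagonal: diag(h_ss, h_tt). Second derivatives: h_ss(-4)=2400, h_ss(-2)=-720, h_ss(0)=480, h_ss(1)=-900; h_tt(-1)=12, h_tt(0)=-12.
Local maxima occur where both diagonal entries negative: (-2, 0), (1, 0). Count: 2.

2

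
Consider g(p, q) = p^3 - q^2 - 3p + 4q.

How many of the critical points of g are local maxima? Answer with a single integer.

g separates as a function of p plus a function of q, so ∇g=0 decouples.
∂g/∂p = 3(p - 1)(p + 1) = 0 at p ∈ {-1, 1}; ∂g/∂q = -2(q - 2) = 0 at q ∈ {2}.
The Hessian is diagonal: diag(g_pp, g_qq). Second derivatives: g_pp(-1)=-6, g_pp(1)=6; g_qq(2)=-2.
Local maxima occur where both diagonal entries negative: (-1, 2). Count: 1.

1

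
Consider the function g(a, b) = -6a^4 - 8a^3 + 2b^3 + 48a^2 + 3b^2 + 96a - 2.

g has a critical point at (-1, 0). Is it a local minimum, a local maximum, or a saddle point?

The mixed partial ∂²g/∂a∂b is 0, so the Hessian at any point is diag(g_aa, g_bb) = diag(24(-3a^2 - 2a + 4), 6(2b + 1)).
At (-1, 0): H = diag(72, 6).
Both eigenvalues are positive, so H is positive definite: a local minimum.

local minimum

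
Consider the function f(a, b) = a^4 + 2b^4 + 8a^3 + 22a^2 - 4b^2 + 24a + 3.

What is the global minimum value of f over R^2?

f(a,b) separates as P(a) + Q(b) + 3, so its minimum is min P + min Q + 3.
P'(a) = 4(a + 1)(a + 2)(a + 3) vanishes at a ∈ {-3, -2, -1}; Q'(b) = 8b(b - 1)(b + 1) vanishes at b ∈ {-1, 0, 1}.
Local minima of P (where P''>0): P(-3)=-9, P(-1)=-9. Local minima of Q: Q(-1)=-2, Q(1)=-2.
So the global minimum of f is P(-3) + Q(-1) + 3 = -9 − 2 + 3 = -8, attained at (-3, -1).

-8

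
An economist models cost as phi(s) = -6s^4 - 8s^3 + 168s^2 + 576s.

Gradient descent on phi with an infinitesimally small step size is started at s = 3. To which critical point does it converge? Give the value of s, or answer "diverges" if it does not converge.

phi'(s) = -24(s - 4)(s + 2)(s + 3), so phi'(3) = 720.
Gradient descent moves in the -phi' direction, i.e. s is decreasing.
The nearest critical point in that direction is s = -2, where phi'' = 144 > 0 (a local minimum). The iterate converges there.

-2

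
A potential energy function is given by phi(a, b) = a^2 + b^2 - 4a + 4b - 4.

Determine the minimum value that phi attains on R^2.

phi(a,b) separates as P(a) + Q(b) − 4, so its minimum is min P + min Q − 4.
P'(a) = 2a - 4 vanishes at a ∈ {2}; Q'(b) = 2b + 4 vanishes at b ∈ {-2}.
Local minima of P (where P''>0): P(2)=-4. Local minima of Q: Q(-2)=-4.
So the global minimum of phi is P(2) + Q(-2) − 4 = -4 − 4 − 4 = -12, attained at (2, -2).

-12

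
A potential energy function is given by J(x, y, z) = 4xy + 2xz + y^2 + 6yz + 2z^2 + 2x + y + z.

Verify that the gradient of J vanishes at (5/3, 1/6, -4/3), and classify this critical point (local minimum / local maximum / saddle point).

saddle point

∇J = (4y + 2z + 2, 4x + 2y + 6z + 1, 2x + 6y + 4z + 1); substituting (5/3, 1/6, -4/3) gives ∇J = (0, 0, 0), so (5/3, 1/6, -4/3) is indeed a critical point.
The Hessian is constant: H = [[0, 4, 2], [4, 2, 6], [2, 6, 4]].
Leading principal minors: Δ₁ = 0, Δ₂ = -16, Δ₃ = 24.
The minors fit neither the all-positive nor the alternating-sign pattern, so H is indefinite: a saddle point.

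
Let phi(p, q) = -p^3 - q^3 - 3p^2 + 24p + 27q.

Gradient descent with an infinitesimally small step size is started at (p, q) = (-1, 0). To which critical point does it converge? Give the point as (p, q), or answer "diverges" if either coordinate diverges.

phi is separable, so gradient descent decouples: p follows -∂phi/∂p, q follows -∂phi/∂q.
∂phi/∂p = -3(p - 2)(p + 4); at p=-1 this is 27, so p decreases.
∂phi/∂q = -3(q - 3)(q + 3); at q=0 this is 27, so q decreases.
p converges to its nearest critical value -4 (a local min of the p-part); q converges to -3. The iterate converges to (-4, -3).

(-4, -3)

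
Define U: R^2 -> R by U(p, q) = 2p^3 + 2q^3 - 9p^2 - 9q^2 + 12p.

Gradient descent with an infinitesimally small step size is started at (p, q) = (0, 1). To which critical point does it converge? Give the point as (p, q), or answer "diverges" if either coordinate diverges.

diverges

U is separable, so gradient descent decouples: p follows -∂U/∂p, q follows -∂U/∂q.
∂U/∂p = 6(p - 2)(p - 1); at p=0 this is 12, so p decreases.
∂U/∂q = 6q(q - 3); at q=1 this is -12, so q increases.
The p-coordinate has no critical point in that direction and runs off to infinity.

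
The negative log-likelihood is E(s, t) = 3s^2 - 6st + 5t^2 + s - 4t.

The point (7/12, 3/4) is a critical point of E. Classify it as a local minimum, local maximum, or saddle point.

local minimum

The Hessian of E is constant: H = [[6, -6], [-6, 10]].
det(H) = 6·10 − (-6)² = 24.
det(H) > 0 and tr(H) = 16 > 0, so H is positive definite and the point is a local minimum.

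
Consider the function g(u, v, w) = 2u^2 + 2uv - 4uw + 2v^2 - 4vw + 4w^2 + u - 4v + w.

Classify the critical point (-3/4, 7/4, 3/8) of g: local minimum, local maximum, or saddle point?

The Hessian is constant: H = [[4, 2, -4], [2, 4, -4], [-4, -4, 8]].
Leading principal minors: Δ₁ = 4, Δ₂ = 12, Δ₃ = 32.
All leading minors are positive, so H is positive definite: a local minimum.

local minimum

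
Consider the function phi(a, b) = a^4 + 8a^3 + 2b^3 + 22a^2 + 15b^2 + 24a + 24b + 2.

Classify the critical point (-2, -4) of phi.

local maximum

The mixed partial ∂²phi/∂a∂b is 0, so the Hessian at any point is diag(phi_aa, phi_bb) = diag(4(3a^2 + 12a + 11), 6(2b + 5)).
At (-2, -4): H = diag(-4, -18).
Both eigenvalues are negative, so H is negative definite: a local maximum.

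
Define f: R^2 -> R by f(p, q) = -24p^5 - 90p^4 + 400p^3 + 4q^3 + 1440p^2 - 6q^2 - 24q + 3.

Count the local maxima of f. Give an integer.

f separates as a function of p plus a function of q, so ∇f=0 decouples.
∂f/∂p = -120p(p - 3)(p + 2)(p + 4) = 0 at p ∈ {-4, -2, 0, 3}; ∂f/∂q = 12(q - 2)(q + 1) = 0 at q ∈ {-1, 2}.
The Hessian is diagonal: diag(f_pp, f_qq). Second derivatives: f_pp(-4)=6720, f_pp(-2)=-2400, f_pp(0)=2880, f_pp(3)=-12600; f_qq(-1)=-36, f_qq(2)=36.
Local maxima occur where both diagonal entries negative: (-2, -1), (3, -1). Count: 2.

2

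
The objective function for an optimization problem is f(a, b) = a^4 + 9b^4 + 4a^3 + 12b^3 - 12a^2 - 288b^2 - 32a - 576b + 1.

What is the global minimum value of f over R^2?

f(a,b) separates as P(a) + Q(b) + 1, so its minimum is min P + min Q + 1.
P'(a) = 4(a - 2)(a + 1)(a + 4) vanishes at a ∈ {-4, -1, 2}; Q'(b) = 36(b - 4)(b + 1)(b + 4) vanishes at b ∈ {-4, -1, 4}.
Local minima of P (where P''>0): P(-4)=-64, P(2)=-64. Local minima of Q: Q(-4)=-768, Q(4)=-3840.
So the global minimum of f is P(-4) + Q(4) + 1 = -64 − 3840 + 1 = -3903, attained at (-4, 4).

-3903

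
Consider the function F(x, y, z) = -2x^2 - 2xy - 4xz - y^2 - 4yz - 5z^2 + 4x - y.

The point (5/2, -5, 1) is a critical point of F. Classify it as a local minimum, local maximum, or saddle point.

The Hessian is constant: H = [[-4, -2, -4], [-2, -2, -4], [-4, -4, -10]].
Leading principal minors: Δ₁ = -4, Δ₂ = 4, Δ₃ = -8.
The minors alternate sign starting negative (−, +, −), so H is negative definite: a local maximum.

local maximum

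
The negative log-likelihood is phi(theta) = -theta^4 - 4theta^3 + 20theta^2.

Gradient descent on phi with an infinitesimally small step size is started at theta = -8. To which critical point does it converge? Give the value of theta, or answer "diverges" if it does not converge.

phi'(theta) = -4theta(theta - 2)(theta + 5), so phi'(-8) = 960.
Gradient descent moves in the -phi' direction, i.e. theta is decreasing.
There is no critical point below theta=-8, and phi' keeps the same sign, so the iterate runs off to −∞.

diverges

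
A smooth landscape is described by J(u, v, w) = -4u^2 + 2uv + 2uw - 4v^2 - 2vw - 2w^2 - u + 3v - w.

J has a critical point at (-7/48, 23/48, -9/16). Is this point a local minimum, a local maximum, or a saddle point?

The Hessian is constant: H = [[-8, 2, 2], [2, -8, -2], [2, -2, -4]].
Leading principal minors: Δ₁ = -8, Δ₂ = 60, Δ₃ = -192.
The minors alternate sign starting negative (−, +, −), so H is negative definite: a local maximum.

local maximum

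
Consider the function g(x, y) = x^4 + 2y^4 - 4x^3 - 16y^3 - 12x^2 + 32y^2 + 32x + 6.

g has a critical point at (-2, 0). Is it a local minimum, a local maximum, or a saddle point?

local minimum

The mixed partial ∂²g/∂x∂y is 0, so the Hessian at any point is diag(g_xx, g_yy) = diag(12(x^2 - 2x - 2), 8(3y^2 - 12y + 8)).
At (-2, 0): H = diag(72, 64).
Both eigenvalues are positive, so H is positive definite: a local minimum.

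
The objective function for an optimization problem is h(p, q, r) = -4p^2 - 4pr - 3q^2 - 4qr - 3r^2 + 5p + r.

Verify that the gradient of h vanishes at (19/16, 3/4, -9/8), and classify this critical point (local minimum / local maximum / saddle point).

local maximum

∇h = (-8p - 4r + 5, -6q - 4r, -4p - 4q - 6r + 1); substituting (19/16, 3/4, -9/8) gives ∇h = (0, 0, 0), so (19/16, 3/4, -9/8) is indeed a critical point.
The Hessian is constant: H = [[-8, 0, -4], [0, -6, -4], [-4, -4, -6]].
Leading principal minors: Δ₁ = -8, Δ₂ = 48, Δ₃ = -64.
The minors alternate sign starting negative (−, +, −), so H is negative definite: a local maximum.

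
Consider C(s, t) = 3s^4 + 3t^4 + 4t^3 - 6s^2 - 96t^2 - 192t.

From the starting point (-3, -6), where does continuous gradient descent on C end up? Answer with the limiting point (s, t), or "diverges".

(-1, -4)

C is separable, so gradient descent decouples: s follows -∂C/∂s, t follows -∂C/∂t.
∂C/∂s = 12s(s - 1)(s + 1); at s=-3 this is -288, so s increases.
∂C/∂t = 12(t - 4)(t + 1)(t + 4); at t=-6 this is -1200, so t increases.
s converges to its nearest critical value -1 (a local min of the s-part); t converges to -4. The iterate converges to (-1, -4).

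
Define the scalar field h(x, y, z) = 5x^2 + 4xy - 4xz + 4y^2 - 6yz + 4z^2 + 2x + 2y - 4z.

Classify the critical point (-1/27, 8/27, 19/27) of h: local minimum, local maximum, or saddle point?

local minimum

The Hessian is constant: H = [[10, 4, -4], [4, 8, -6], [-4, -6, 8]].
Leading principal minors: Δ₁ = 10, Δ₂ = 64, Δ₃ = 216.
All leading minors are positive, so H is positive definite: a local minimum.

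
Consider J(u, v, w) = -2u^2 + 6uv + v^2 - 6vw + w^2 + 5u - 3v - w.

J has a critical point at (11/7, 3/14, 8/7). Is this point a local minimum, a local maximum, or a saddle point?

saddle point

The Hessian is constant: H = [[-4, 6, 0], [6, 2, -6], [0, -6, 2]].
Leading principal minors: Δ₁ = -4, Δ₂ = -44, Δ₃ = 56.
The minors fit neither the all-positive nor the alternating-sign pattern, so H is indefinite: a saddle point.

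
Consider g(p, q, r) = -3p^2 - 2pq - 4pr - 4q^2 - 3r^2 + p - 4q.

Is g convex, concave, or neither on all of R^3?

g is quadratic, so its Hessian is the constant matrix H = [[-6, -2, -4], [-2, -8, 0], [-4, 0, -6]].
Leading principal minors: -6, 44, -136.
Signs alternate −, +, − ⇒ H ≺ 0 ⇒ concave.

concave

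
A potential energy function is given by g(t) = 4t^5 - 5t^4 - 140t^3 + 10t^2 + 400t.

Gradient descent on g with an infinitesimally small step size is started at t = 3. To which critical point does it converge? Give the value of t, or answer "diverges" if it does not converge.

5

g'(t) = 20(t - 5)(t - 1)(t + 1)(t + 4), so g'(3) = -2240.
Gradient descent moves in the -g' direction, i.e. t is increasing.
The nearest critical point in that direction is t = 5, where g'' = 4320 > 0 (a local minimum). The iterate converges there.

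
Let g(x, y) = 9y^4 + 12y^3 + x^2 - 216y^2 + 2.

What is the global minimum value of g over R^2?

-1918

g(x,y) separates as P(x) + Q(y) + 2, so its minimum is min P + min Q + 2.
P'(x) = 2x vanishes at x ∈ {0}; Q'(y) = 36y(y - 3)(y + 4) vanishes at y ∈ {-4, 0, 3}.
Local minima of P (where P''>0): P(0)=0. Local minima of Q: Q(-4)=-1920, Q(3)=-891.
So the global minimum of g is P(0) + Q(-4) + 2 = 0 − 1920 + 2 = -1918, attained at (0, -4).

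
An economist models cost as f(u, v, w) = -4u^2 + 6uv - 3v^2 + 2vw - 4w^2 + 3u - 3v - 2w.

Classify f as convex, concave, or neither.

f is quadratic, so its Hessian is the constant matrix H = [[-8, 6, 0], [6, -6, 2], [0, 2, -8]].
Leading principal minors: -8, 12, -64.
Signs alternate −, +, − ⇒ H ≺ 0 ⇒ concave.

concave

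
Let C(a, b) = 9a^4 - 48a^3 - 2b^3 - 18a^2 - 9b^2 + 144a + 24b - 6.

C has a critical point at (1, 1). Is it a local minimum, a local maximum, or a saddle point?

local maximum

The mixed partial ∂²C/∂a∂b is 0, so the Hessian at any point is diag(C_aa, C_bb) = diag(36(3a^2 - 8a - 1), -6(2b + 3)).
At (1, 1): H = diag(-216, -30).
Both eigenvalues are negative, so H is negative definite: a local maximum.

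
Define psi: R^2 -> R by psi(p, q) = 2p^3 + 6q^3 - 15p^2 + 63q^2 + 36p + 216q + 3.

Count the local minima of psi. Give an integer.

1

psi separates as a function of p plus a function of q, so ∇psi=0 decouples.
∂psi/∂p = 6(p - 3)(p - 2) = 0 at p ∈ {2, 3}; ∂psi/∂q = 18(q + 3)(q + 4) = 0 at q ∈ {-4, -3}.
The Hessian is diagonal: diag(psi_pp, psi_qq). Second derivatives: psi_pp(2)=-6, psi_pp(3)=6; psi_qq(-4)=-18, psi_qq(-3)=18.
Local minima occur where both diagonal entries positive: (3, -3). Count: 1.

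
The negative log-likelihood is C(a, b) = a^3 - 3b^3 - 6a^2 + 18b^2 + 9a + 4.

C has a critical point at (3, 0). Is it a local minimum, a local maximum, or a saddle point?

The mixed partial ∂²C/∂a∂b is 0, so the Hessian at any point is diag(C_aa, C_bb) = diag(6(a - 2), 18(-b + 2)).
At (3, 0): H = diag(6, 36).
Both eigenvalues are positive, so H is positive definite: a local minimum.

local minimum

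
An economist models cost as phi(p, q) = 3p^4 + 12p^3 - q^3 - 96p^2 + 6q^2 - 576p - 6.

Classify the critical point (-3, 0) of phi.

The mixed partial ∂²phi/∂p∂q is 0, so the Hessian at any point is diag(phi_pp, phi_qq) = diag(12(3p^2 + 6p - 16), 6(-q + 2)).
At (-3, 0): H = diag(-84, 12).
The eigenvalues have opposite signs, so H is indefinite: a saddle point.

saddle point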